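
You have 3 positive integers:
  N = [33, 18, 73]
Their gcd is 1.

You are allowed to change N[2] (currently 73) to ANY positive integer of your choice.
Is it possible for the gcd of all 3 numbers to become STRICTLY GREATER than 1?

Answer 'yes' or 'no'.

Current gcd = 1
gcd of all OTHER numbers (without N[2]=73): gcd([33, 18]) = 3
The new gcd after any change is gcd(3, new_value).
This can be at most 3.
Since 3 > old gcd 1, the gcd CAN increase (e.g., set N[2] = 3).

Answer: yes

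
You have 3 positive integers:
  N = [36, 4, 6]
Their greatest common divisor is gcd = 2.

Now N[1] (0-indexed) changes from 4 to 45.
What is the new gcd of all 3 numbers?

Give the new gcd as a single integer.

Answer: 3

Derivation:
Numbers: [36, 4, 6], gcd = 2
Change: index 1, 4 -> 45
gcd of the OTHER numbers (without index 1): gcd([36, 6]) = 6
New gcd = gcd(g_others, new_val) = gcd(6, 45) = 3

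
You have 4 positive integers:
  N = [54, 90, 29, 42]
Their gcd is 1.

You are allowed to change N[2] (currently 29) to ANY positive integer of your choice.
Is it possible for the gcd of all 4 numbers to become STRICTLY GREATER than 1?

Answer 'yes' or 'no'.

Answer: yes

Derivation:
Current gcd = 1
gcd of all OTHER numbers (without N[2]=29): gcd([54, 90, 42]) = 6
The new gcd after any change is gcd(6, new_value).
This can be at most 6.
Since 6 > old gcd 1, the gcd CAN increase (e.g., set N[2] = 6).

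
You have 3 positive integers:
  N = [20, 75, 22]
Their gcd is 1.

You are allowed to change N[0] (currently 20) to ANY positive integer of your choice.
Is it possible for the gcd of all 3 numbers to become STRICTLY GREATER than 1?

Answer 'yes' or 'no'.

Answer: no

Derivation:
Current gcd = 1
gcd of all OTHER numbers (without N[0]=20): gcd([75, 22]) = 1
The new gcd after any change is gcd(1, new_value).
This can be at most 1.
Since 1 = old gcd 1, the gcd can only stay the same or decrease.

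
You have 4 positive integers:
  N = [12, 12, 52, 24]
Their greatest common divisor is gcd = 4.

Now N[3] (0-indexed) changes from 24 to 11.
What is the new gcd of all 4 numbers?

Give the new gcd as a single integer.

Answer: 1

Derivation:
Numbers: [12, 12, 52, 24], gcd = 4
Change: index 3, 24 -> 11
gcd of the OTHER numbers (without index 3): gcd([12, 12, 52]) = 4
New gcd = gcd(g_others, new_val) = gcd(4, 11) = 1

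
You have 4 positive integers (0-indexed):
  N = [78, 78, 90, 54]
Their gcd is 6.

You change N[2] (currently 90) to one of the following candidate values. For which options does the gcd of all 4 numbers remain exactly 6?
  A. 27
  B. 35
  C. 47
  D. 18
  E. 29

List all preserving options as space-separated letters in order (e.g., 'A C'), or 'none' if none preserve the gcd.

Answer: D

Derivation:
Old gcd = 6; gcd of others (without N[2]) = 6
New gcd for candidate v: gcd(6, v). Preserves old gcd iff gcd(6, v) = 6.
  Option A: v=27, gcd(6,27)=3 -> changes
  Option B: v=35, gcd(6,35)=1 -> changes
  Option C: v=47, gcd(6,47)=1 -> changes
  Option D: v=18, gcd(6,18)=6 -> preserves
  Option E: v=29, gcd(6,29)=1 -> changes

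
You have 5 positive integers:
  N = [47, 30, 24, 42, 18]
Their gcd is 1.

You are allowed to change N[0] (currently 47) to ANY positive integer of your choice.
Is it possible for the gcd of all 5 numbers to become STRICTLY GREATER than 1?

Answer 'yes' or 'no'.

Answer: yes

Derivation:
Current gcd = 1
gcd of all OTHER numbers (without N[0]=47): gcd([30, 24, 42, 18]) = 6
The new gcd after any change is gcd(6, new_value).
This can be at most 6.
Since 6 > old gcd 1, the gcd CAN increase (e.g., set N[0] = 6).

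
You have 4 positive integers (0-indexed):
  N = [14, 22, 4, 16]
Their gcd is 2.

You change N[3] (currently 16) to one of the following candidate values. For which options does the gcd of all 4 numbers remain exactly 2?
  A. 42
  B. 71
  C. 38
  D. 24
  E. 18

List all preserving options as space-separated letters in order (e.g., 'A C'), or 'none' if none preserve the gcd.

Old gcd = 2; gcd of others (without N[3]) = 2
New gcd for candidate v: gcd(2, v). Preserves old gcd iff gcd(2, v) = 2.
  Option A: v=42, gcd(2,42)=2 -> preserves
  Option B: v=71, gcd(2,71)=1 -> changes
  Option C: v=38, gcd(2,38)=2 -> preserves
  Option D: v=24, gcd(2,24)=2 -> preserves
  Option E: v=18, gcd(2,18)=2 -> preserves

Answer: A C D E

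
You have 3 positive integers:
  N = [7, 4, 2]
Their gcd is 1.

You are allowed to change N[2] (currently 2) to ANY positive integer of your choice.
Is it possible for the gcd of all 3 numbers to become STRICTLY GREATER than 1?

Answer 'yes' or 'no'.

Current gcd = 1
gcd of all OTHER numbers (without N[2]=2): gcd([7, 4]) = 1
The new gcd after any change is gcd(1, new_value).
This can be at most 1.
Since 1 = old gcd 1, the gcd can only stay the same or decrease.

Answer: no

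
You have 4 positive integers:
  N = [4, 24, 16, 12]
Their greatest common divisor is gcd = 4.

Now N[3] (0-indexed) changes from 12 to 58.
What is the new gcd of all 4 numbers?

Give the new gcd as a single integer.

Numbers: [4, 24, 16, 12], gcd = 4
Change: index 3, 12 -> 58
gcd of the OTHER numbers (without index 3): gcd([4, 24, 16]) = 4
New gcd = gcd(g_others, new_val) = gcd(4, 58) = 2

Answer: 2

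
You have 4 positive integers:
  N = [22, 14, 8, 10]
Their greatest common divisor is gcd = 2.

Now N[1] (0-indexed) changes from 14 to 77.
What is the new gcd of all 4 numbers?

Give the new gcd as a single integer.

Answer: 1

Derivation:
Numbers: [22, 14, 8, 10], gcd = 2
Change: index 1, 14 -> 77
gcd of the OTHER numbers (without index 1): gcd([22, 8, 10]) = 2
New gcd = gcd(g_others, new_val) = gcd(2, 77) = 1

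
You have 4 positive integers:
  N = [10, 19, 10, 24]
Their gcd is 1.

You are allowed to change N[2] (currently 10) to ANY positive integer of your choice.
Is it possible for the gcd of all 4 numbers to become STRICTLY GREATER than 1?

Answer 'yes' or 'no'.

Current gcd = 1
gcd of all OTHER numbers (without N[2]=10): gcd([10, 19, 24]) = 1
The new gcd after any change is gcd(1, new_value).
This can be at most 1.
Since 1 = old gcd 1, the gcd can only stay the same or decrease.

Answer: no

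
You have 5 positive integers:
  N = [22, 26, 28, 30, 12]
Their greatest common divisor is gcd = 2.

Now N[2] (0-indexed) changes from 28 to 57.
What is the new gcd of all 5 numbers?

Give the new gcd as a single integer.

Numbers: [22, 26, 28, 30, 12], gcd = 2
Change: index 2, 28 -> 57
gcd of the OTHER numbers (without index 2): gcd([22, 26, 30, 12]) = 2
New gcd = gcd(g_others, new_val) = gcd(2, 57) = 1

Answer: 1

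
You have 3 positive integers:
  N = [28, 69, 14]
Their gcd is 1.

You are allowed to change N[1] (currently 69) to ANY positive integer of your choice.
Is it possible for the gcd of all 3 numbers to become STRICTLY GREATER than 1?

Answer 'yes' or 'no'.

Current gcd = 1
gcd of all OTHER numbers (without N[1]=69): gcd([28, 14]) = 14
The new gcd after any change is gcd(14, new_value).
This can be at most 14.
Since 14 > old gcd 1, the gcd CAN increase (e.g., set N[1] = 14).

Answer: yes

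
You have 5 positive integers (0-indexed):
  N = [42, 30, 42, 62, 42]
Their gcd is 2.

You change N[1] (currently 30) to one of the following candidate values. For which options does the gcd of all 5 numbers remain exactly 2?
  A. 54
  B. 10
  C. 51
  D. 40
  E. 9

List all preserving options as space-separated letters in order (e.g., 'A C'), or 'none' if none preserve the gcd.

Answer: A B D

Derivation:
Old gcd = 2; gcd of others (without N[1]) = 2
New gcd for candidate v: gcd(2, v). Preserves old gcd iff gcd(2, v) = 2.
  Option A: v=54, gcd(2,54)=2 -> preserves
  Option B: v=10, gcd(2,10)=2 -> preserves
  Option C: v=51, gcd(2,51)=1 -> changes
  Option D: v=40, gcd(2,40)=2 -> preserves
  Option E: v=9, gcd(2,9)=1 -> changes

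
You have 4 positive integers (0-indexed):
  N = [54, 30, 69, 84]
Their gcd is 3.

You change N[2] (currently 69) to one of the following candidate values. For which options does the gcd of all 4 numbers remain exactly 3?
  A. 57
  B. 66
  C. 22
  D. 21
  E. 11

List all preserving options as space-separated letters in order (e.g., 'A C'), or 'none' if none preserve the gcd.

Old gcd = 3; gcd of others (without N[2]) = 6
New gcd for candidate v: gcd(6, v). Preserves old gcd iff gcd(6, v) = 3.
  Option A: v=57, gcd(6,57)=3 -> preserves
  Option B: v=66, gcd(6,66)=6 -> changes
  Option C: v=22, gcd(6,22)=2 -> changes
  Option D: v=21, gcd(6,21)=3 -> preserves
  Option E: v=11, gcd(6,11)=1 -> changes

Answer: A D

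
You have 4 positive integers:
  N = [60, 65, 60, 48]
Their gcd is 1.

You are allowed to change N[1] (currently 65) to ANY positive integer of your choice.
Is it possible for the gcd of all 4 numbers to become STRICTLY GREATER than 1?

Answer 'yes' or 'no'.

Current gcd = 1
gcd of all OTHER numbers (without N[1]=65): gcd([60, 60, 48]) = 12
The new gcd after any change is gcd(12, new_value).
This can be at most 12.
Since 12 > old gcd 1, the gcd CAN increase (e.g., set N[1] = 12).

Answer: yes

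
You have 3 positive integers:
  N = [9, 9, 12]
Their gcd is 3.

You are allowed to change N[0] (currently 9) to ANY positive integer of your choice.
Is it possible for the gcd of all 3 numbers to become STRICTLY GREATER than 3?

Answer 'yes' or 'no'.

Current gcd = 3
gcd of all OTHER numbers (without N[0]=9): gcd([9, 12]) = 3
The new gcd after any change is gcd(3, new_value).
This can be at most 3.
Since 3 = old gcd 3, the gcd can only stay the same or decrease.

Answer: no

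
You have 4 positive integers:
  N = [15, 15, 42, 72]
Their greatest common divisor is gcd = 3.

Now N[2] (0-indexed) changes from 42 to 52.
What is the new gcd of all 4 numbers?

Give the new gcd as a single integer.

Answer: 1

Derivation:
Numbers: [15, 15, 42, 72], gcd = 3
Change: index 2, 42 -> 52
gcd of the OTHER numbers (without index 2): gcd([15, 15, 72]) = 3
New gcd = gcd(g_others, new_val) = gcd(3, 52) = 1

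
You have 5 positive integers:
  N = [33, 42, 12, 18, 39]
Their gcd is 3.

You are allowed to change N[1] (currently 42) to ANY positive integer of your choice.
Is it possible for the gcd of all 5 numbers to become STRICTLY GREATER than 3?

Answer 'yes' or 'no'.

Current gcd = 3
gcd of all OTHER numbers (without N[1]=42): gcd([33, 12, 18, 39]) = 3
The new gcd after any change is gcd(3, new_value).
This can be at most 3.
Since 3 = old gcd 3, the gcd can only stay the same or decrease.

Answer: no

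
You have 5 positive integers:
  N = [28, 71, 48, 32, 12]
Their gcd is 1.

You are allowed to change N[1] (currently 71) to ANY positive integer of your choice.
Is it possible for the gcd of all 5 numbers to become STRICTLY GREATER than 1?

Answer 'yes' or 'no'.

Current gcd = 1
gcd of all OTHER numbers (without N[1]=71): gcd([28, 48, 32, 12]) = 4
The new gcd after any change is gcd(4, new_value).
This can be at most 4.
Since 4 > old gcd 1, the gcd CAN increase (e.g., set N[1] = 4).

Answer: yes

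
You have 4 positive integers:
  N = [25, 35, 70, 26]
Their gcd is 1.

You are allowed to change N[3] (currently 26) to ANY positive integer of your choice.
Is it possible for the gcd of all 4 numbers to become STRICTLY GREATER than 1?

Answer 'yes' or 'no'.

Answer: yes

Derivation:
Current gcd = 1
gcd of all OTHER numbers (without N[3]=26): gcd([25, 35, 70]) = 5
The new gcd after any change is gcd(5, new_value).
This can be at most 5.
Since 5 > old gcd 1, the gcd CAN increase (e.g., set N[3] = 5).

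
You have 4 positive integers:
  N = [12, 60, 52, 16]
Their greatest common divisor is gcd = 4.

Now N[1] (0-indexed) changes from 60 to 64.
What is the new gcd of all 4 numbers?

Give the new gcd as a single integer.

Numbers: [12, 60, 52, 16], gcd = 4
Change: index 1, 60 -> 64
gcd of the OTHER numbers (without index 1): gcd([12, 52, 16]) = 4
New gcd = gcd(g_others, new_val) = gcd(4, 64) = 4

Answer: 4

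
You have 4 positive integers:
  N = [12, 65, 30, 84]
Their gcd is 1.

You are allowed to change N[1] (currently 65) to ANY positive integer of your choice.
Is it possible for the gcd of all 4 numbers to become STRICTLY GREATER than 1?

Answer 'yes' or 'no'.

Answer: yes

Derivation:
Current gcd = 1
gcd of all OTHER numbers (without N[1]=65): gcd([12, 30, 84]) = 6
The new gcd after any change is gcd(6, new_value).
This can be at most 6.
Since 6 > old gcd 1, the gcd CAN increase (e.g., set N[1] = 6).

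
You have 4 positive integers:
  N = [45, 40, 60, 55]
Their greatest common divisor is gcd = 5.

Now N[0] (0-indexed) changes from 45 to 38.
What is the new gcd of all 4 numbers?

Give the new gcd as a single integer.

Numbers: [45, 40, 60, 55], gcd = 5
Change: index 0, 45 -> 38
gcd of the OTHER numbers (without index 0): gcd([40, 60, 55]) = 5
New gcd = gcd(g_others, new_val) = gcd(5, 38) = 1

Answer: 1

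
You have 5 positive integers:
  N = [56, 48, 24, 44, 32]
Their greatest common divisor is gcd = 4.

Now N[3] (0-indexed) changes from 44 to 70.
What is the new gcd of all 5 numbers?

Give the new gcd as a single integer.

Numbers: [56, 48, 24, 44, 32], gcd = 4
Change: index 3, 44 -> 70
gcd of the OTHER numbers (without index 3): gcd([56, 48, 24, 32]) = 8
New gcd = gcd(g_others, new_val) = gcd(8, 70) = 2

Answer: 2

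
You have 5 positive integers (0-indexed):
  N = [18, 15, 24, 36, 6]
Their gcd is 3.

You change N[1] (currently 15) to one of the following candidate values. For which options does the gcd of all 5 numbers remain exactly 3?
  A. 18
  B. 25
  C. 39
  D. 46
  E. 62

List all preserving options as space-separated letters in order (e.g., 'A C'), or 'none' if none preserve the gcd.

Old gcd = 3; gcd of others (without N[1]) = 6
New gcd for candidate v: gcd(6, v). Preserves old gcd iff gcd(6, v) = 3.
  Option A: v=18, gcd(6,18)=6 -> changes
  Option B: v=25, gcd(6,25)=1 -> changes
  Option C: v=39, gcd(6,39)=3 -> preserves
  Option D: v=46, gcd(6,46)=2 -> changes
  Option E: v=62, gcd(6,62)=2 -> changes

Answer: C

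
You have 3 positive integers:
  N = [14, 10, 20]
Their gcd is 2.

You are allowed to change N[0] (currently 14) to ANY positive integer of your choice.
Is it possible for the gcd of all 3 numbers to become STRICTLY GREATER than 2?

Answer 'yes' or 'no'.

Answer: yes

Derivation:
Current gcd = 2
gcd of all OTHER numbers (without N[0]=14): gcd([10, 20]) = 10
The new gcd after any change is gcd(10, new_value).
This can be at most 10.
Since 10 > old gcd 2, the gcd CAN increase (e.g., set N[0] = 10).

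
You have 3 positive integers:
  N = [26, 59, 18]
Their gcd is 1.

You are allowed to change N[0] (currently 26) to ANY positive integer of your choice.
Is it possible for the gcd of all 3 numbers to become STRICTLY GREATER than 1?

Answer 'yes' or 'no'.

Answer: no

Derivation:
Current gcd = 1
gcd of all OTHER numbers (without N[0]=26): gcd([59, 18]) = 1
The new gcd after any change is gcd(1, new_value).
This can be at most 1.
Since 1 = old gcd 1, the gcd can only stay the same or decrease.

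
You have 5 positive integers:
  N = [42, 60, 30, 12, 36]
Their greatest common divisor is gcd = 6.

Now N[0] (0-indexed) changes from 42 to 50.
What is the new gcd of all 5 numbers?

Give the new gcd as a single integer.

Answer: 2

Derivation:
Numbers: [42, 60, 30, 12, 36], gcd = 6
Change: index 0, 42 -> 50
gcd of the OTHER numbers (without index 0): gcd([60, 30, 12, 36]) = 6
New gcd = gcd(g_others, new_val) = gcd(6, 50) = 2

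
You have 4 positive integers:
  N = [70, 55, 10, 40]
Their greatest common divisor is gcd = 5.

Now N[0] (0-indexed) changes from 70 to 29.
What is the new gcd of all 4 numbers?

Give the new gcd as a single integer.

Answer: 1

Derivation:
Numbers: [70, 55, 10, 40], gcd = 5
Change: index 0, 70 -> 29
gcd of the OTHER numbers (without index 0): gcd([55, 10, 40]) = 5
New gcd = gcd(g_others, new_val) = gcd(5, 29) = 1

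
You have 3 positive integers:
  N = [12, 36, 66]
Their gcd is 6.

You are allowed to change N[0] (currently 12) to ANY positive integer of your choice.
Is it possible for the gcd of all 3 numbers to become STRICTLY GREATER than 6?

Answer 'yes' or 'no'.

Current gcd = 6
gcd of all OTHER numbers (without N[0]=12): gcd([36, 66]) = 6
The new gcd after any change is gcd(6, new_value).
This can be at most 6.
Since 6 = old gcd 6, the gcd can only stay the same or decrease.

Answer: no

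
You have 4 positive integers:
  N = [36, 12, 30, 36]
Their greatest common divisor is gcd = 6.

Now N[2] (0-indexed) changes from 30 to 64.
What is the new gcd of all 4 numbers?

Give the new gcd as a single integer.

Answer: 4

Derivation:
Numbers: [36, 12, 30, 36], gcd = 6
Change: index 2, 30 -> 64
gcd of the OTHER numbers (without index 2): gcd([36, 12, 36]) = 12
New gcd = gcd(g_others, new_val) = gcd(12, 64) = 4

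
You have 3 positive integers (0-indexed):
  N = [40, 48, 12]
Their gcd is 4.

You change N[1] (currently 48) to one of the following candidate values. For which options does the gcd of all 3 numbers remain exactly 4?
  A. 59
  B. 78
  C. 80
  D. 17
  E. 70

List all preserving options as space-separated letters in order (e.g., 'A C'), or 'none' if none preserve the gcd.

Answer: C

Derivation:
Old gcd = 4; gcd of others (without N[1]) = 4
New gcd for candidate v: gcd(4, v). Preserves old gcd iff gcd(4, v) = 4.
  Option A: v=59, gcd(4,59)=1 -> changes
  Option B: v=78, gcd(4,78)=2 -> changes
  Option C: v=80, gcd(4,80)=4 -> preserves
  Option D: v=17, gcd(4,17)=1 -> changes
  Option E: v=70, gcd(4,70)=2 -> changes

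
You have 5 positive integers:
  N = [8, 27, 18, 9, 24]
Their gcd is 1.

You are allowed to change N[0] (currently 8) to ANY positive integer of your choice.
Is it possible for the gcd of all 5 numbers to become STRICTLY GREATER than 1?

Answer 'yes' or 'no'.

Current gcd = 1
gcd of all OTHER numbers (without N[0]=8): gcd([27, 18, 9, 24]) = 3
The new gcd after any change is gcd(3, new_value).
This can be at most 3.
Since 3 > old gcd 1, the gcd CAN increase (e.g., set N[0] = 3).

Answer: yes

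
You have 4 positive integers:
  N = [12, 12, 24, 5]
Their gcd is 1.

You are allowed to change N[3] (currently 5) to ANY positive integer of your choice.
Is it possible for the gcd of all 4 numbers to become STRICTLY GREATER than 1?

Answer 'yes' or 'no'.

Answer: yes

Derivation:
Current gcd = 1
gcd of all OTHER numbers (without N[3]=5): gcd([12, 12, 24]) = 12
The new gcd after any change is gcd(12, new_value).
This can be at most 12.
Since 12 > old gcd 1, the gcd CAN increase (e.g., set N[3] = 12).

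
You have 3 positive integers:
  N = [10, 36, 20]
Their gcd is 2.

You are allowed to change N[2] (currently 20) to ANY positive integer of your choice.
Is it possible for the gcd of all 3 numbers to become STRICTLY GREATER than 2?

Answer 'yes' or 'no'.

Answer: no

Derivation:
Current gcd = 2
gcd of all OTHER numbers (without N[2]=20): gcd([10, 36]) = 2
The new gcd after any change is gcd(2, new_value).
This can be at most 2.
Since 2 = old gcd 2, the gcd can only stay the same or decrease.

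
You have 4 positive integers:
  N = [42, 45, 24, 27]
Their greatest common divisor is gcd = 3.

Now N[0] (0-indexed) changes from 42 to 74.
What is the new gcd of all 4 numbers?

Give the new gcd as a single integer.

Numbers: [42, 45, 24, 27], gcd = 3
Change: index 0, 42 -> 74
gcd of the OTHER numbers (without index 0): gcd([45, 24, 27]) = 3
New gcd = gcd(g_others, new_val) = gcd(3, 74) = 1

Answer: 1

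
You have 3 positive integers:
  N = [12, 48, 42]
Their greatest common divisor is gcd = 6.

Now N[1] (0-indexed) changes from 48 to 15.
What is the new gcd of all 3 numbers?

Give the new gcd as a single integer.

Answer: 3

Derivation:
Numbers: [12, 48, 42], gcd = 6
Change: index 1, 48 -> 15
gcd of the OTHER numbers (without index 1): gcd([12, 42]) = 6
New gcd = gcd(g_others, new_val) = gcd(6, 15) = 3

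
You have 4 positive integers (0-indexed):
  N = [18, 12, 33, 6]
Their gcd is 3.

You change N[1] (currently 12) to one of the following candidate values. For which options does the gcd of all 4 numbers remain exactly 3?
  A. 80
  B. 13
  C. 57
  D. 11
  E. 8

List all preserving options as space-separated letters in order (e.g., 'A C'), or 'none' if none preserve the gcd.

Answer: C

Derivation:
Old gcd = 3; gcd of others (without N[1]) = 3
New gcd for candidate v: gcd(3, v). Preserves old gcd iff gcd(3, v) = 3.
  Option A: v=80, gcd(3,80)=1 -> changes
  Option B: v=13, gcd(3,13)=1 -> changes
  Option C: v=57, gcd(3,57)=3 -> preserves
  Option D: v=11, gcd(3,11)=1 -> changes
  Option E: v=8, gcd(3,8)=1 -> changes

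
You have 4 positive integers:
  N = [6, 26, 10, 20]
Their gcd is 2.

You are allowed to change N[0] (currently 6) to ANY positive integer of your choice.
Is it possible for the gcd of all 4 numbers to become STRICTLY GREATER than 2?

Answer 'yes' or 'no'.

Current gcd = 2
gcd of all OTHER numbers (without N[0]=6): gcd([26, 10, 20]) = 2
The new gcd after any change is gcd(2, new_value).
This can be at most 2.
Since 2 = old gcd 2, the gcd can only stay the same or decrease.

Answer: no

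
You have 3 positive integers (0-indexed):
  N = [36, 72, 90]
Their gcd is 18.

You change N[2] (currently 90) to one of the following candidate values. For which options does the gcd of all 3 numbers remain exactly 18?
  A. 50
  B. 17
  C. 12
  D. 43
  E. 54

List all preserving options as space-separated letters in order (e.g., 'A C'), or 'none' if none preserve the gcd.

Old gcd = 18; gcd of others (without N[2]) = 36
New gcd for candidate v: gcd(36, v). Preserves old gcd iff gcd(36, v) = 18.
  Option A: v=50, gcd(36,50)=2 -> changes
  Option B: v=17, gcd(36,17)=1 -> changes
  Option C: v=12, gcd(36,12)=12 -> changes
  Option D: v=43, gcd(36,43)=1 -> changes
  Option E: v=54, gcd(36,54)=18 -> preserves

Answer: E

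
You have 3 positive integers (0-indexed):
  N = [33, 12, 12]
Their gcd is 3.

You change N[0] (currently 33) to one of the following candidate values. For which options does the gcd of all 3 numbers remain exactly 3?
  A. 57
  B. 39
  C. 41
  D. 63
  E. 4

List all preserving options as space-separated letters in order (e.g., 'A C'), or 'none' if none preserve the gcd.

Old gcd = 3; gcd of others (without N[0]) = 12
New gcd for candidate v: gcd(12, v). Preserves old gcd iff gcd(12, v) = 3.
  Option A: v=57, gcd(12,57)=3 -> preserves
  Option B: v=39, gcd(12,39)=3 -> preserves
  Option C: v=41, gcd(12,41)=1 -> changes
  Option D: v=63, gcd(12,63)=3 -> preserves
  Option E: v=4, gcd(12,4)=4 -> changes

Answer: A B D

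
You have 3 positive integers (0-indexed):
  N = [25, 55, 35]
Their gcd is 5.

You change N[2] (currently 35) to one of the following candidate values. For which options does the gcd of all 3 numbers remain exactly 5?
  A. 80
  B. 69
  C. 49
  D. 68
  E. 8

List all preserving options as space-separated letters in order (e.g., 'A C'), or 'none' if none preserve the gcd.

Old gcd = 5; gcd of others (without N[2]) = 5
New gcd for candidate v: gcd(5, v). Preserves old gcd iff gcd(5, v) = 5.
  Option A: v=80, gcd(5,80)=5 -> preserves
  Option B: v=69, gcd(5,69)=1 -> changes
  Option C: v=49, gcd(5,49)=1 -> changes
  Option D: v=68, gcd(5,68)=1 -> changes
  Option E: v=8, gcd(5,8)=1 -> changes

Answer: A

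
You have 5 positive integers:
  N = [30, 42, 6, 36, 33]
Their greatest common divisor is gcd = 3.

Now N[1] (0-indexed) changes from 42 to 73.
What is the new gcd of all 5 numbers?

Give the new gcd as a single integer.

Answer: 1

Derivation:
Numbers: [30, 42, 6, 36, 33], gcd = 3
Change: index 1, 42 -> 73
gcd of the OTHER numbers (without index 1): gcd([30, 6, 36, 33]) = 3
New gcd = gcd(g_others, new_val) = gcd(3, 73) = 1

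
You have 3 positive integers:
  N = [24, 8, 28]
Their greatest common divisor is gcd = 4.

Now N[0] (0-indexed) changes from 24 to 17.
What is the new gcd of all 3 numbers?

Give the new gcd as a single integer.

Answer: 1

Derivation:
Numbers: [24, 8, 28], gcd = 4
Change: index 0, 24 -> 17
gcd of the OTHER numbers (without index 0): gcd([8, 28]) = 4
New gcd = gcd(g_others, new_val) = gcd(4, 17) = 1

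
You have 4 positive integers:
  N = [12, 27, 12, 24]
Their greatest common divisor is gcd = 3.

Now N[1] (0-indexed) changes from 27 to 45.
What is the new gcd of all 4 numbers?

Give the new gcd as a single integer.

Numbers: [12, 27, 12, 24], gcd = 3
Change: index 1, 27 -> 45
gcd of the OTHER numbers (without index 1): gcd([12, 12, 24]) = 12
New gcd = gcd(g_others, new_val) = gcd(12, 45) = 3

Answer: 3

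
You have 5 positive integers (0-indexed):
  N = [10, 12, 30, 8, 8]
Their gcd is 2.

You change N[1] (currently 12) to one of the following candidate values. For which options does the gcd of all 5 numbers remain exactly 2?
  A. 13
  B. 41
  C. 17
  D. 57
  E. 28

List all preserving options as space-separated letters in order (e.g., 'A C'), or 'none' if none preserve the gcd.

Answer: E

Derivation:
Old gcd = 2; gcd of others (without N[1]) = 2
New gcd for candidate v: gcd(2, v). Preserves old gcd iff gcd(2, v) = 2.
  Option A: v=13, gcd(2,13)=1 -> changes
  Option B: v=41, gcd(2,41)=1 -> changes
  Option C: v=17, gcd(2,17)=1 -> changes
  Option D: v=57, gcd(2,57)=1 -> changes
  Option E: v=28, gcd(2,28)=2 -> preserves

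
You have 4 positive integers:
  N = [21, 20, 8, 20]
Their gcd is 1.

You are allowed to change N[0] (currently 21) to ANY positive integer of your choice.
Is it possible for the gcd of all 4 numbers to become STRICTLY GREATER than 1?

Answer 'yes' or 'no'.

Current gcd = 1
gcd of all OTHER numbers (without N[0]=21): gcd([20, 8, 20]) = 4
The new gcd after any change is gcd(4, new_value).
This can be at most 4.
Since 4 > old gcd 1, the gcd CAN increase (e.g., set N[0] = 4).

Answer: yes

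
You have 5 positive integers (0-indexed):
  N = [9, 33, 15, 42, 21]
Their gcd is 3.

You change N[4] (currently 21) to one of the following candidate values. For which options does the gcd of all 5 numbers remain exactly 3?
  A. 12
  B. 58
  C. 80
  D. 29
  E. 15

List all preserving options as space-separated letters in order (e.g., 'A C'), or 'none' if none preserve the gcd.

Answer: A E

Derivation:
Old gcd = 3; gcd of others (without N[4]) = 3
New gcd for candidate v: gcd(3, v). Preserves old gcd iff gcd(3, v) = 3.
  Option A: v=12, gcd(3,12)=3 -> preserves
  Option B: v=58, gcd(3,58)=1 -> changes
  Option C: v=80, gcd(3,80)=1 -> changes
  Option D: v=29, gcd(3,29)=1 -> changes
  Option E: v=15, gcd(3,15)=3 -> preserves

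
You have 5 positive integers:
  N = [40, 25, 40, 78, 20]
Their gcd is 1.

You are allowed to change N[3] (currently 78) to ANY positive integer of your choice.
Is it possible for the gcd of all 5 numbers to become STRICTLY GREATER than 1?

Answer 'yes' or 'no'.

Answer: yes

Derivation:
Current gcd = 1
gcd of all OTHER numbers (without N[3]=78): gcd([40, 25, 40, 20]) = 5
The new gcd after any change is gcd(5, new_value).
This can be at most 5.
Since 5 > old gcd 1, the gcd CAN increase (e.g., set N[3] = 5).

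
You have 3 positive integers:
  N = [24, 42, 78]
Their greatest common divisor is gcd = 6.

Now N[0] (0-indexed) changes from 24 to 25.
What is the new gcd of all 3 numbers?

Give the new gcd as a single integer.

Numbers: [24, 42, 78], gcd = 6
Change: index 0, 24 -> 25
gcd of the OTHER numbers (without index 0): gcd([42, 78]) = 6
New gcd = gcd(g_others, new_val) = gcd(6, 25) = 1

Answer: 1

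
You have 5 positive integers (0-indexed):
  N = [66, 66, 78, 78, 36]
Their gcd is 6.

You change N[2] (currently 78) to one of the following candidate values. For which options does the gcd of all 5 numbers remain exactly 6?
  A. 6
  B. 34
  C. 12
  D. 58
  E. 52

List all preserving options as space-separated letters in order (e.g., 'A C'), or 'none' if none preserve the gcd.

Answer: A C

Derivation:
Old gcd = 6; gcd of others (without N[2]) = 6
New gcd for candidate v: gcd(6, v). Preserves old gcd iff gcd(6, v) = 6.
  Option A: v=6, gcd(6,6)=6 -> preserves
  Option B: v=34, gcd(6,34)=2 -> changes
  Option C: v=12, gcd(6,12)=6 -> preserves
  Option D: v=58, gcd(6,58)=2 -> changes
  Option E: v=52, gcd(6,52)=2 -> changes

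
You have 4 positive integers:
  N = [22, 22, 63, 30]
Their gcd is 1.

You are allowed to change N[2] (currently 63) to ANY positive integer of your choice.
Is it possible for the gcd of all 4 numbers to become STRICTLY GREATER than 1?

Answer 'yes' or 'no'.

Current gcd = 1
gcd of all OTHER numbers (without N[2]=63): gcd([22, 22, 30]) = 2
The new gcd after any change is gcd(2, new_value).
This can be at most 2.
Since 2 > old gcd 1, the gcd CAN increase (e.g., set N[2] = 2).

Answer: yes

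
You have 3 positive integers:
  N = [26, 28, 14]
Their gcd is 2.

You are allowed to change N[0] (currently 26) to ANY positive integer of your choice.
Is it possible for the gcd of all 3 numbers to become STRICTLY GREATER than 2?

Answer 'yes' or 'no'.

Current gcd = 2
gcd of all OTHER numbers (without N[0]=26): gcd([28, 14]) = 14
The new gcd after any change is gcd(14, new_value).
This can be at most 14.
Since 14 > old gcd 2, the gcd CAN increase (e.g., set N[0] = 14).

Answer: yes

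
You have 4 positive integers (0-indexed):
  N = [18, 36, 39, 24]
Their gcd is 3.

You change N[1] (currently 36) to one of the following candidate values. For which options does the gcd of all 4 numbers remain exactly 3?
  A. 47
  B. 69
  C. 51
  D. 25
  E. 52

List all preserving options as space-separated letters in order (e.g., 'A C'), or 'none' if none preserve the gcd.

Old gcd = 3; gcd of others (without N[1]) = 3
New gcd for candidate v: gcd(3, v). Preserves old gcd iff gcd(3, v) = 3.
  Option A: v=47, gcd(3,47)=1 -> changes
  Option B: v=69, gcd(3,69)=3 -> preserves
  Option C: v=51, gcd(3,51)=3 -> preserves
  Option D: v=25, gcd(3,25)=1 -> changes
  Option E: v=52, gcd(3,52)=1 -> changes

Answer: B C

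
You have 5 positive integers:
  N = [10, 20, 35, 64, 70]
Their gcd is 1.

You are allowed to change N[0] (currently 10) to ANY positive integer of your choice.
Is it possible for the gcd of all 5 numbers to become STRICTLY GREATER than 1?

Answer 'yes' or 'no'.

Current gcd = 1
gcd of all OTHER numbers (without N[0]=10): gcd([20, 35, 64, 70]) = 1
The new gcd after any change is gcd(1, new_value).
This can be at most 1.
Since 1 = old gcd 1, the gcd can only stay the same or decrease.

Answer: no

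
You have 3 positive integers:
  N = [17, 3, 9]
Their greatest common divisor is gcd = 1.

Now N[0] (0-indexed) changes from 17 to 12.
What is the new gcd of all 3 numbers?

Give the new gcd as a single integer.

Numbers: [17, 3, 9], gcd = 1
Change: index 0, 17 -> 12
gcd of the OTHER numbers (without index 0): gcd([3, 9]) = 3
New gcd = gcd(g_others, new_val) = gcd(3, 12) = 3

Answer: 3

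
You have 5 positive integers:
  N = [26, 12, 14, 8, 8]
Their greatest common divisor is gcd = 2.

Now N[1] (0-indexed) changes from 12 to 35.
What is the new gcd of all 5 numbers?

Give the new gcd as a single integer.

Numbers: [26, 12, 14, 8, 8], gcd = 2
Change: index 1, 12 -> 35
gcd of the OTHER numbers (without index 1): gcd([26, 14, 8, 8]) = 2
New gcd = gcd(g_others, new_val) = gcd(2, 35) = 1

Answer: 1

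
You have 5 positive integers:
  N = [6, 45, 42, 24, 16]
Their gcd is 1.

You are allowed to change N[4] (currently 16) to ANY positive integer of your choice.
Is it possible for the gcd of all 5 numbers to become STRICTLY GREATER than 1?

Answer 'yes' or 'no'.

Current gcd = 1
gcd of all OTHER numbers (without N[4]=16): gcd([6, 45, 42, 24]) = 3
The new gcd after any change is gcd(3, new_value).
This can be at most 3.
Since 3 > old gcd 1, the gcd CAN increase (e.g., set N[4] = 3).

Answer: yes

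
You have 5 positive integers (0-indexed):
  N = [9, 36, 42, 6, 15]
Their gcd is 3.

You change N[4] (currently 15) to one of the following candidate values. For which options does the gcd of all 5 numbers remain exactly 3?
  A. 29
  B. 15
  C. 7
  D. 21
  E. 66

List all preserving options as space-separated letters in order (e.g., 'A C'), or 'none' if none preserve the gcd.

Old gcd = 3; gcd of others (without N[4]) = 3
New gcd for candidate v: gcd(3, v). Preserves old gcd iff gcd(3, v) = 3.
  Option A: v=29, gcd(3,29)=1 -> changes
  Option B: v=15, gcd(3,15)=3 -> preserves
  Option C: v=7, gcd(3,7)=1 -> changes
  Option D: v=21, gcd(3,21)=3 -> preserves
  Option E: v=66, gcd(3,66)=3 -> preserves

Answer: B D E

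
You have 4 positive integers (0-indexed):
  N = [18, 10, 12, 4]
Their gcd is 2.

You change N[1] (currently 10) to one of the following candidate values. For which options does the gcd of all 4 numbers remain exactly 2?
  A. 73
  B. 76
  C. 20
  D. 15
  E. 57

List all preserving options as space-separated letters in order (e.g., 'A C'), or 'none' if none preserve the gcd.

Answer: B C

Derivation:
Old gcd = 2; gcd of others (without N[1]) = 2
New gcd for candidate v: gcd(2, v). Preserves old gcd iff gcd(2, v) = 2.
  Option A: v=73, gcd(2,73)=1 -> changes
  Option B: v=76, gcd(2,76)=2 -> preserves
  Option C: v=20, gcd(2,20)=2 -> preserves
  Option D: v=15, gcd(2,15)=1 -> changes
  Option E: v=57, gcd(2,57)=1 -> changes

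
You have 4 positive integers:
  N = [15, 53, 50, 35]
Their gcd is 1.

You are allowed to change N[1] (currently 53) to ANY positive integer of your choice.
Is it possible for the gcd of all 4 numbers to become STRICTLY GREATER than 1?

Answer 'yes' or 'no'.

Answer: yes

Derivation:
Current gcd = 1
gcd of all OTHER numbers (without N[1]=53): gcd([15, 50, 35]) = 5
The new gcd after any change is gcd(5, new_value).
This can be at most 5.
Since 5 > old gcd 1, the gcd CAN increase (e.g., set N[1] = 5).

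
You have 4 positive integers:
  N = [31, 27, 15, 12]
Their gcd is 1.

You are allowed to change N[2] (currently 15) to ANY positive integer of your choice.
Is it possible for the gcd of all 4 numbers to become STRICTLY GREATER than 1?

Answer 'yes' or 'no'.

Current gcd = 1
gcd of all OTHER numbers (without N[2]=15): gcd([31, 27, 12]) = 1
The new gcd after any change is gcd(1, new_value).
This can be at most 1.
Since 1 = old gcd 1, the gcd can only stay the same or decrease.

Answer: no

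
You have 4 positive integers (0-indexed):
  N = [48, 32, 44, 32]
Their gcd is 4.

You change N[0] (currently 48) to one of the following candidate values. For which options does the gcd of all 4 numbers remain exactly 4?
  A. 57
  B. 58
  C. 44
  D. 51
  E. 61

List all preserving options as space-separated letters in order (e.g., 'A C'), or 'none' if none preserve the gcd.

Answer: C

Derivation:
Old gcd = 4; gcd of others (without N[0]) = 4
New gcd for candidate v: gcd(4, v). Preserves old gcd iff gcd(4, v) = 4.
  Option A: v=57, gcd(4,57)=1 -> changes
  Option B: v=58, gcd(4,58)=2 -> changes
  Option C: v=44, gcd(4,44)=4 -> preserves
  Option D: v=51, gcd(4,51)=1 -> changes
  Option E: v=61, gcd(4,61)=1 -> changes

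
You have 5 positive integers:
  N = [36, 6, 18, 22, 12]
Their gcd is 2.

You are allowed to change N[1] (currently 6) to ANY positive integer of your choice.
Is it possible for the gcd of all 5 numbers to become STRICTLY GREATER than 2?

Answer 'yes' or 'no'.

Answer: no

Derivation:
Current gcd = 2
gcd of all OTHER numbers (without N[1]=6): gcd([36, 18, 22, 12]) = 2
The new gcd after any change is gcd(2, new_value).
This can be at most 2.
Since 2 = old gcd 2, the gcd can only stay the same or decrease.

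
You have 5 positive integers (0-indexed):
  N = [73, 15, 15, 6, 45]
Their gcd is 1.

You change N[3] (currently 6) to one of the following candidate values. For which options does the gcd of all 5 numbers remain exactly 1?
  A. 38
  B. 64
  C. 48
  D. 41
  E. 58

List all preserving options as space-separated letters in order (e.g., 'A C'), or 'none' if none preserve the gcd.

Answer: A B C D E

Derivation:
Old gcd = 1; gcd of others (without N[3]) = 1
New gcd for candidate v: gcd(1, v). Preserves old gcd iff gcd(1, v) = 1.
  Option A: v=38, gcd(1,38)=1 -> preserves
  Option B: v=64, gcd(1,64)=1 -> preserves
  Option C: v=48, gcd(1,48)=1 -> preserves
  Option D: v=41, gcd(1,41)=1 -> preserves
  Option E: v=58, gcd(1,58)=1 -> preserves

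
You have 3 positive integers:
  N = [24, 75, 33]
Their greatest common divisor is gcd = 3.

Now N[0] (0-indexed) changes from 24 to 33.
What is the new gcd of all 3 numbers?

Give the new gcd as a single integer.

Answer: 3

Derivation:
Numbers: [24, 75, 33], gcd = 3
Change: index 0, 24 -> 33
gcd of the OTHER numbers (without index 0): gcd([75, 33]) = 3
New gcd = gcd(g_others, new_val) = gcd(3, 33) = 3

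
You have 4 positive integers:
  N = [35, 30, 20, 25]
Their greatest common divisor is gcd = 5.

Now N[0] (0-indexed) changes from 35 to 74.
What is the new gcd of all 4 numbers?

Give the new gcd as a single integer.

Numbers: [35, 30, 20, 25], gcd = 5
Change: index 0, 35 -> 74
gcd of the OTHER numbers (without index 0): gcd([30, 20, 25]) = 5
New gcd = gcd(g_others, new_val) = gcd(5, 74) = 1

Answer: 1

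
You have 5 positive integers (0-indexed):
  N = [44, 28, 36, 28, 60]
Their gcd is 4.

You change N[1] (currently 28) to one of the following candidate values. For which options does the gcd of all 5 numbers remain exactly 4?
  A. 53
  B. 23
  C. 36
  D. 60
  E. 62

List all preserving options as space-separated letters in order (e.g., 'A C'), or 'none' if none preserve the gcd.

Old gcd = 4; gcd of others (without N[1]) = 4
New gcd for candidate v: gcd(4, v). Preserves old gcd iff gcd(4, v) = 4.
  Option A: v=53, gcd(4,53)=1 -> changes
  Option B: v=23, gcd(4,23)=1 -> changes
  Option C: v=36, gcd(4,36)=4 -> preserves
  Option D: v=60, gcd(4,60)=4 -> preserves
  Option E: v=62, gcd(4,62)=2 -> changes

Answer: C D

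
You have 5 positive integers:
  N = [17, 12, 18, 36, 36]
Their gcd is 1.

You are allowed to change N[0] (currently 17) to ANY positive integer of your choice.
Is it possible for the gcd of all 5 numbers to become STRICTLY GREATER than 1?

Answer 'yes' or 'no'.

Current gcd = 1
gcd of all OTHER numbers (without N[0]=17): gcd([12, 18, 36, 36]) = 6
The new gcd after any change is gcd(6, new_value).
This can be at most 6.
Since 6 > old gcd 1, the gcd CAN increase (e.g., set N[0] = 6).

Answer: yes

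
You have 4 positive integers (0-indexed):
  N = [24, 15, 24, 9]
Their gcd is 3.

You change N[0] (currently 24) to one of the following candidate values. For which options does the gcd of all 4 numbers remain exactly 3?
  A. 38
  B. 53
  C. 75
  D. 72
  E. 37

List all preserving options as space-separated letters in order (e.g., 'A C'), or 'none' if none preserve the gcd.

Answer: C D

Derivation:
Old gcd = 3; gcd of others (without N[0]) = 3
New gcd for candidate v: gcd(3, v). Preserves old gcd iff gcd(3, v) = 3.
  Option A: v=38, gcd(3,38)=1 -> changes
  Option B: v=53, gcd(3,53)=1 -> changes
  Option C: v=75, gcd(3,75)=3 -> preserves
  Option D: v=72, gcd(3,72)=3 -> preserves
  Option E: v=37, gcd(3,37)=1 -> changes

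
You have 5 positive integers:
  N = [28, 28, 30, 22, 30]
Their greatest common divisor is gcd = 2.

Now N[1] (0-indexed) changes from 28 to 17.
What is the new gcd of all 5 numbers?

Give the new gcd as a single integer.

Answer: 1

Derivation:
Numbers: [28, 28, 30, 22, 30], gcd = 2
Change: index 1, 28 -> 17
gcd of the OTHER numbers (without index 1): gcd([28, 30, 22, 30]) = 2
New gcd = gcd(g_others, new_val) = gcd(2, 17) = 1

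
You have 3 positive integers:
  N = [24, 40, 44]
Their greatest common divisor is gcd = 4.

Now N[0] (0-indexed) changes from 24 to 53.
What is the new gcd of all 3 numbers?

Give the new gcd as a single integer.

Answer: 1

Derivation:
Numbers: [24, 40, 44], gcd = 4
Change: index 0, 24 -> 53
gcd of the OTHER numbers (without index 0): gcd([40, 44]) = 4
New gcd = gcd(g_others, new_val) = gcd(4, 53) = 1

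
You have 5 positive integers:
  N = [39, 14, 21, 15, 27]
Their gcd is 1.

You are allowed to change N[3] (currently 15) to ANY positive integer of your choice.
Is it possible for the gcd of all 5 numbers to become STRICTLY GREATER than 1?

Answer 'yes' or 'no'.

Answer: no

Derivation:
Current gcd = 1
gcd of all OTHER numbers (without N[3]=15): gcd([39, 14, 21, 27]) = 1
The new gcd after any change is gcd(1, new_value).
This can be at most 1.
Since 1 = old gcd 1, the gcd can only stay the same or decrease.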